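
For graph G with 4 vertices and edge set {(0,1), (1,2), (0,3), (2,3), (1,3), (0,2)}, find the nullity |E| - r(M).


Cycle rank (nullity) = |E| - r(M) = |E| - (|V| - c).
|E| = 6, |V| = 4, c = 1.
Nullity = 6 - (4 - 1) = 6 - 3 = 3.

3


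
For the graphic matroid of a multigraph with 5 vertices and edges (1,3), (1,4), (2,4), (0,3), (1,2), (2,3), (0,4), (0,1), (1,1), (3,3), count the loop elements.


In a graphic matroid, a loop is a self-loop edge (u,u) with rank 0.
Examining all 10 edges for self-loops...
Self-loops found: (1,1), (3,3)
Number of loops = 2.

2


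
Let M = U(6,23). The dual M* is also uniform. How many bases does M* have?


The dual of U(r,n) is U(n-r, n) = U(17,23).
Bases of U(17,23) are all (17)-element subsets.
|B(M*)| = C(23,17) = 100947.

100947


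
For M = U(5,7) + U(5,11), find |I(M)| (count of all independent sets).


For a direct sum, |I(M1+M2)| = |I(M1)| * |I(M2)|.
|I(U(5,7))| = sum C(7,k) for k=0..5 = 120.
|I(U(5,11))| = sum C(11,k) for k=0..5 = 1024.
Total = 120 * 1024 = 122880.

122880


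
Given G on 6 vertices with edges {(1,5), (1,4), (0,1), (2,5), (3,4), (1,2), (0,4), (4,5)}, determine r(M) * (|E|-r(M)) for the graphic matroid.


r(M) = |V| - c = 6 - 1 = 5.
nullity = |E| - r(M) = 8 - 5 = 3.
Product = 5 * 3 = 15.

15


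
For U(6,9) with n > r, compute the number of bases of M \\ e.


Deleting e from U(6,9) gives U(6,8) since n > r.
Bases of U(6,8) = C(8,6) = 8! / (6! * 2!) = 28.

28


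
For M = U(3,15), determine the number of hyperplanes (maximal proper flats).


Hyperplanes of U(3,15) are flats of rank 2.
In a uniform matroid, these are exactly the (2)-element subsets.
Count = C(15,2) = (15 * 14) / (1 * 2) = 105.

105


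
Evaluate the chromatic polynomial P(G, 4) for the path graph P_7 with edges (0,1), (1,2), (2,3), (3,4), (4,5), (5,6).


P(P_7, k) = k * (k-1)^(6).
P(4) = 4 * 3^6 = 4 * 729 = 2916.

2916


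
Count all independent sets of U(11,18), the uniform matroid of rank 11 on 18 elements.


Independent sets of U(11,18) are all subsets of size <= 11.
Count = (18 choose 0) + (18 choose 1) + (18 choose 2) + (18 choose 3) + (18 choose 4) + (18 choose 5) + (18 choose 6) + (18 choose 7) + (18 choose 8) + (18 choose 9) + (18 choose 10) + (18 choose 11)
     = 1 + 18 + 153 + 816 + 3060 + 8568 + 18564 + 31824 + 43758 + 48620 + 43758 + 31824
     = 230964.

230964


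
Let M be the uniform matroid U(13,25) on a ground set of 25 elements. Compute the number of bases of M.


Bases of U(13,25) are all 13-element subsets of the 25-element ground set.
Number of bases = C(25,13).
C(25,13) = 5200300.

5200300


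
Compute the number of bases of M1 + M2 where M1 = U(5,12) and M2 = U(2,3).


Bases of a direct sum M1 + M2: |B| = |B(M1)| * |B(M2)|.
|B(U(5,12))| = C(12,5) = 792.
|B(U(2,3))| = C(3,2) = 3.
Total bases = 792 * 3 = 2376.

2376


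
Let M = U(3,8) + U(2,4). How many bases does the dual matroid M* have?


(M1+M2)* = M1* + M2*.
M1* = U(5,8), bases: C(8,5) = 56.
M2* = U(2,4), bases: C(4,2) = 6.
|B(M*)| = 56 * 6 = 336.

336


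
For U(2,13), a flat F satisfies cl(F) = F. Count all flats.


Flats of U(2,13): every subset of size < 2 is a flat, plus E itself.
Count = C(13,0) + C(13,1) + 1
     = 1 + 13 + 1
     = 15.

15


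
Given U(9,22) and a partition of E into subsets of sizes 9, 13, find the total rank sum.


r(Ai) = min(|Ai|, 9) for each part.
Sum = min(9,9) + min(13,9)
    = 9 + 9
    = 18.

18


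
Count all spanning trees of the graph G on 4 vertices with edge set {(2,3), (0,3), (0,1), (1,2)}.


By Kirchhoff's matrix tree theorem, the number of spanning trees equals
the determinant of any cofactor of the Laplacian matrix L.
G has 4 vertices and 4 edges.
Computing the (3 x 3) cofactor determinant gives 4.

4


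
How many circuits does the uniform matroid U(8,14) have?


In U(8,14), circuits are the (9)-element subsets.
Any set of 9 elements is dependent, and removing any one element gives
an independent set of size 8, so it is a minimal dependent set.
Number of circuits = C(14,9) = 2002.

2002


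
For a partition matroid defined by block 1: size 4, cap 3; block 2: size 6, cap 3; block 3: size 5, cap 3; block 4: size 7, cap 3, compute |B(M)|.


A basis picks exactly ci elements from block i.
Number of bases = product of C(|Si|, ci).
= C(4,3) * C(6,3) * C(5,3) * C(7,3)
= 4 * 20 * 10 * 35
= 28000.

28000


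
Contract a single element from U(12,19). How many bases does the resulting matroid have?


Contracting e from U(12,19) gives U(11,18).
Bases of U(11,18) = (18 choose 11) = 31824.

31824


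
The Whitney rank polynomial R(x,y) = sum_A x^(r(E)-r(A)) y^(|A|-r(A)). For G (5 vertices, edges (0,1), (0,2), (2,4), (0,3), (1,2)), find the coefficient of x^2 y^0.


R(x,y) = sum over A in 2^E of x^(r(E)-r(A)) * y^(|A|-r(A)).
G has 5 vertices, 5 edges. r(E) = 4.
Enumerate all 2^5 = 32 subsets.
Count subsets with r(E)-r(A)=2 and |A|-r(A)=0: 10.

10


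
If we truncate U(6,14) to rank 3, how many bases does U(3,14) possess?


Truncating U(6,14) to rank 3 gives U(3,14).
Bases of U(3,14) are all 3-element subsets of 14 elements.
Number of bases = C(14,3) = (14 * 13 * 12) / (1 * 2 * 3) = 364.

364


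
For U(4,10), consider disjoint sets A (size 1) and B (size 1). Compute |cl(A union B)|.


|A union B| = 1 + 1 = 2 (disjoint).
In U(4,10), cl(S) = S if |S| < 4, else cl(S) = E.
Since 2 < 4, cl(A union B) = A union B.
|cl(A union B)| = 2.

2


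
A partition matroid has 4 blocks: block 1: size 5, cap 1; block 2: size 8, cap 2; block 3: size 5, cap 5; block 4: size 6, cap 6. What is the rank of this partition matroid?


Rank of a partition matroid = sum of min(|Si|, ci) for each block.
= min(5,1) + min(8,2) + min(5,5) + min(6,6)
= 1 + 2 + 5 + 6
= 14.

14


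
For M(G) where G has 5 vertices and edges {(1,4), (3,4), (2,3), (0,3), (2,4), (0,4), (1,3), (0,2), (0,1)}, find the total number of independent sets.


An independent set in a graphic matroid is an acyclic edge subset.
G has 5 vertices and 9 edges.
Enumerate all 2^9 = 512 subsets, checking for acyclicity.
Total independent sets = 198.

198


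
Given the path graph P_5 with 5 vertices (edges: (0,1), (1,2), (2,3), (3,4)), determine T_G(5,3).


A path on 5 vertices is a tree with 4 edges.
T(x,y) = x^(4) for any tree.
T(5,3) = 5^4 = 625.

625


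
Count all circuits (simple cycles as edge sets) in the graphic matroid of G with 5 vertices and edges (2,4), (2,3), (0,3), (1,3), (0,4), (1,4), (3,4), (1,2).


A circuit in a graphic matroid = edge set of a simple cycle.
G has 5 vertices and 8 edges.
Enumerating all minimal edge subsets forming cycles...
Total circuits found: 12.

12


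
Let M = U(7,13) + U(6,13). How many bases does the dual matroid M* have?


(M1+M2)* = M1* + M2*.
M1* = U(6,13), bases: C(13,6) = 1716.
M2* = U(7,13), bases: C(13,7) = 1716.
|B(M*)| = 1716 * 1716 = 2944656.

2944656


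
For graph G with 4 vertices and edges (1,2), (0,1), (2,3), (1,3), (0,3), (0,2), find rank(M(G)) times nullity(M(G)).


r(M) = |V| - c = 4 - 1 = 3.
nullity = |E| - r(M) = 6 - 3 = 3.
Product = 3 * 3 = 9.

9


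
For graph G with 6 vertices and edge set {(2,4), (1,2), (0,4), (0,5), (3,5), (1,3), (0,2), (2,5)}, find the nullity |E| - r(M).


Cycle rank (nullity) = |E| - r(M) = |E| - (|V| - c).
|E| = 8, |V| = 6, c = 1.
Nullity = 8 - (6 - 1) = 8 - 5 = 3.

3


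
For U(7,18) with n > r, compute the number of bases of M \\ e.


Deleting e from U(7,18) gives U(7,17) since n > r.
Bases of U(7,17) = C(17,7) = 19448.

19448


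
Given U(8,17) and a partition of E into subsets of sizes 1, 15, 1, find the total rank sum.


r(Ai) = min(|Ai|, 8) for each part.
Sum = min(1,8) + min(15,8) + min(1,8)
    = 1 + 8 + 1
    = 10.

10


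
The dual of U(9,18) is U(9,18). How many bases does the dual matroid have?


The dual of U(r,n) is U(n-r, n) = U(9,18).
Bases of U(9,18) are all (9)-element subsets.
|B(M*)| = (18 choose 9) = 48620.

48620


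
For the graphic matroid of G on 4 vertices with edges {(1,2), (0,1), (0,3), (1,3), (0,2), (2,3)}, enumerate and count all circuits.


A circuit in a graphic matroid = edge set of a simple cycle.
G has 4 vertices and 6 edges.
Enumerating all minimal edge subsets forming cycles...
Total circuits found: 7.

7


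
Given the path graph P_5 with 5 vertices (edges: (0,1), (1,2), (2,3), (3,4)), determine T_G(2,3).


A path on 5 vertices is a tree with 4 edges.
T(x,y) = x^(4) for any tree.
T(2,3) = 2^4 = 16.

16


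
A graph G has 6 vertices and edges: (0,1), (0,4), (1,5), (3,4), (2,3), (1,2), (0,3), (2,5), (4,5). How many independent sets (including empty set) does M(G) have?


An independent set in a graphic matroid is an acyclic edge subset.
G has 6 vertices and 9 edges.
Enumerate all 2^9 = 512 subsets, checking for acyclicity.
Total independent sets = 314.

314


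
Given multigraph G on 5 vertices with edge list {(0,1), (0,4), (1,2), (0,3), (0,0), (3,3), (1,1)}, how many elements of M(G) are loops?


In a graphic matroid, a loop is a self-loop edge (u,u) with rank 0.
Examining all 7 edges for self-loops...
Self-loops found: (0,0), (3,3), (1,1)
Number of loops = 3.

3


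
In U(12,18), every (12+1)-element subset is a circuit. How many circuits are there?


In U(12,18), circuits are the (13)-element subsets.
Any set of 13 elements is dependent, and removing any one element gives
an independent set of size 12, so it is a minimal dependent set.
Number of circuits = (18 choose 13) = 8568.

8568


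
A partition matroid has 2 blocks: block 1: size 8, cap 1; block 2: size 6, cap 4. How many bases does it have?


A basis picks exactly ci elements from block i.
Number of bases = product of C(|Si|, ci).
= C(8,1) * C(6,4)
= 8 * 15
= 120.

120


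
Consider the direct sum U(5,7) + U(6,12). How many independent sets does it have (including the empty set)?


For a direct sum, |I(M1+M2)| = |I(M1)| * |I(M2)|.
|I(U(5,7))| = sum C(7,k) for k=0..5 = 120.
|I(U(6,12))| = sum C(12,k) for k=0..6 = 2510.
Total = 120 * 2510 = 301200.

301200


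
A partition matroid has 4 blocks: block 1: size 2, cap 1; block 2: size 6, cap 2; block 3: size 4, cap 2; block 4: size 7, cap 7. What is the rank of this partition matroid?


Rank of a partition matroid = sum of min(|Si|, ci) for each block.
= min(2,1) + min(6,2) + min(4,2) + min(7,7)
= 1 + 2 + 2 + 7
= 12.

12


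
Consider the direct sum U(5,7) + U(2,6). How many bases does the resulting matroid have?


Bases of a direct sum M1 + M2: |B| = |B(M1)| * |B(M2)|.
|B(U(5,7))| = C(7,5) = 21.
|B(U(2,6))| = C(6,2) = 15.
Total bases = 21 * 15 = 315.

315


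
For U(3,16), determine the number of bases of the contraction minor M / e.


Contracting e from U(3,16) gives U(2,15).
Bases of U(2,15) = C(15,2) = (15 * 14) / (1 * 2) = 105.

105


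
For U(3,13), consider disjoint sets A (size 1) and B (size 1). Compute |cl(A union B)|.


|A union B| = 1 + 1 = 2 (disjoint).
In U(3,13), cl(S) = S if |S| < 3, else cl(S) = E.
Since 2 < 3, cl(A union B) = A union B.
|cl(A union B)| = 2.

2


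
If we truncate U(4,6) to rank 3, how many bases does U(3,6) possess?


Truncating U(4,6) to rank 3 gives U(3,6).
Bases of U(3,6) are all 3-element subsets of 6 elements.
Number of bases = C(6,3) = (6 * 5 * 4) / (1 * 2 * 3) = 20.

20


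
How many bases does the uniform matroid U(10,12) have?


Bases of U(10,12) are all 10-element subsets of the 12-element ground set.
Number of bases = C(12,10).
C(12,10) = 66.

66


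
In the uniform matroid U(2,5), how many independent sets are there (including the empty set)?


Independent sets of U(2,5) are all subsets of size <= 2.
Count = C(5,0) + C(5,1) + C(5,2)
     = 1 + 5 + 10
     = 16.

16


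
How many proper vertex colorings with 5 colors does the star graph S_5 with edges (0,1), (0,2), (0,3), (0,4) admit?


P(tree, k) = k * (k-1)^(4) for any tree on 5 vertices.
P(5) = 5 * 4^4 = 5 * 256 = 1280.

1280


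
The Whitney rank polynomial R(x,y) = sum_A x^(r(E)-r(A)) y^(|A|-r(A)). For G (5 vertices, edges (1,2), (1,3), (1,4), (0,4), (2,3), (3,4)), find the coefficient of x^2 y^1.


R(x,y) = sum over A in 2^E of x^(r(E)-r(A)) * y^(|A|-r(A)).
G has 5 vertices, 6 edges. r(E) = 4.
Enumerate all 2^6 = 64 subsets.
Count subsets with r(E)-r(A)=2 and |A|-r(A)=1: 2.

2


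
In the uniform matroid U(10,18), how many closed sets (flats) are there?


Flats of U(10,18): every subset of size < 10 is a flat, plus E itself.
Count = (18 choose 0) + (18 choose 1) + (18 choose 2) + (18 choose 3) + (18 choose 4) + (18 choose 5) + (18 choose 6) + (18 choose 7) + (18 choose 8) + (18 choose 9) + 1
     = 1 + 18 + 153 + 816 + 3060 + 8568 + 18564 + 31824 + 43758 + 48620 + 1
     = 155383.

155383


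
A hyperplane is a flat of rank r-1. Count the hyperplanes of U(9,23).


Hyperplanes of U(9,23) are flats of rank 8.
In a uniform matroid, these are exactly the (8)-element subsets.
Count = (23 choose 8) = 490314.

490314


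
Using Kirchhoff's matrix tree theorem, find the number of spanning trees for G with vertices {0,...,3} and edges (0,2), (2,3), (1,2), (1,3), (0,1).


By Kirchhoff's matrix tree theorem, the number of spanning trees equals
the determinant of any cofactor of the Laplacian matrix L.
G has 4 vertices and 5 edges.
Computing the (3 x 3) cofactor determinant gives 8.

8


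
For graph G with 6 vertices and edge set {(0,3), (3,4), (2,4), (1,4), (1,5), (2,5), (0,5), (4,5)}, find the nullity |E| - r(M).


Cycle rank (nullity) = |E| - r(M) = |E| - (|V| - c).
|E| = 8, |V| = 6, c = 1.
Nullity = 8 - (6 - 1) = 8 - 5 = 3.

3


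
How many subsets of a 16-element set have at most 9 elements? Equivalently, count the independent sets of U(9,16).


Independent sets of U(9,16) are all subsets of size <= 9.
Count = C(16,0) + C(16,1) + C(16,2) + C(16,3) + C(16,4) + C(16,5) + C(16,6) + C(16,7) + C(16,8) + C(16,9)
     = 1 + 16 + 120 + 560 + 1820 + 4368 + 8008 + 11440 + 12870 + 11440
     = 50643.

50643


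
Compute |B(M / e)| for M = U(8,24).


Contracting e from U(8,24) gives U(7,23).
Bases of U(7,23) = C(23,7) = 245157.

245157


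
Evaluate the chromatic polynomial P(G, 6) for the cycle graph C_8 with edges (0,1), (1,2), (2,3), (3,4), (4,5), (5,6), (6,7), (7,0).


P(C_8, k) = (k-1)^8 + (-1)^8*(k-1).
P(6) = (5)^8 + 5
= 390625 + 5 = 390630.

390630


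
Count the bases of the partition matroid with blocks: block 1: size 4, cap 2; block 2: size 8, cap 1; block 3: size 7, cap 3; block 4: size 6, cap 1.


A basis picks exactly ci elements from block i.
Number of bases = product of C(|Si|, ci).
= C(4,2) * C(8,1) * C(7,3) * C(6,1)
= 6 * 8 * 35 * 6
= 10080.

10080


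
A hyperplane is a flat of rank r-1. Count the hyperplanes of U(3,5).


Hyperplanes of U(3,5) are flats of rank 2.
In a uniform matroid, these are exactly the (2)-element subsets.
Count = C(5,2) = 5! / (2! * 3!) = 10.

10


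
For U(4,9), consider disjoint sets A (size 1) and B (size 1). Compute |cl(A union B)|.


|A union B| = 1 + 1 = 2 (disjoint).
In U(4,9), cl(S) = S if |S| < 4, else cl(S) = E.
Since 2 < 4, cl(A union B) = A union B.
|cl(A union B)| = 2.

2


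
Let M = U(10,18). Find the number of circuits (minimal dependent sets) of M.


In U(10,18), circuits are the (11)-element subsets.
Any set of 11 elements is dependent, and removing any one element gives
an independent set of size 10, so it is a minimal dependent set.
Number of circuits = C(18,11) = 18! / (11! * 7!) = 31824.

31824


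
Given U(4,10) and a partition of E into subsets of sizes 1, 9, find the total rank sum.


r(Ai) = min(|Ai|, 4) for each part.
Sum = min(1,4) + min(9,4)
    = 1 + 4
    = 5.

5


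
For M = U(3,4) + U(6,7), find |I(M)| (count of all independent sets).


For a direct sum, |I(M1+M2)| = |I(M1)| * |I(M2)|.
|I(U(3,4))| = sum C(4,k) for k=0..3 = 15.
|I(U(6,7))| = sum C(7,k) for k=0..6 = 127.
Total = 15 * 127 = 1905.

1905


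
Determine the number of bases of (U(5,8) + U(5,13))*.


(M1+M2)* = M1* + M2*.
M1* = U(3,8), bases: C(8,3) = 56.
M2* = U(8,13), bases: C(13,8) = 1287.
|B(M*)| = 56 * 1287 = 72072.

72072


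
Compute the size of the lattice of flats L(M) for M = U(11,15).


Flats of U(11,15): every subset of size < 11 is a flat, plus E itself.
Count = C(15,0) + C(15,1) + C(15,2) + C(15,3) + C(15,4) + C(15,5) + C(15,6) + C(15,7) + C(15,8) + C(15,9) + C(15,10) + 1
     = 1 + 15 + 105 + 455 + 1365 + 3003 + 5005 + 6435 + 6435 + 5005 + 3003 + 1
     = 30828.

30828


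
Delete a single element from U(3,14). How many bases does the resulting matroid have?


Deleting e from U(3,14) gives U(3,13) since n > r.
Bases of U(3,13) = (13 choose 3) = 286.

286


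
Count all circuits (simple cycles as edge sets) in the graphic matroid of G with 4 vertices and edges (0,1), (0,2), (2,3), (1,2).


A circuit in a graphic matroid = edge set of a simple cycle.
G has 4 vertices and 4 edges.
Enumerating all minimal edge subsets forming cycles...
Total circuits found: 1.

1


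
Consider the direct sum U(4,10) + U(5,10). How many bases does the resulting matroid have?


Bases of a direct sum M1 + M2: |B| = |B(M1)| * |B(M2)|.
|B(U(4,10))| = C(10,4) = 210.
|B(U(5,10))| = C(10,5) = 252.
Total bases = 210 * 252 = 52920.

52920


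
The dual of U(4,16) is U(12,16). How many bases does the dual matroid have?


The dual of U(r,n) is U(n-r, n) = U(12,16).
Bases of U(12,16) are all (12)-element subsets.
|B(M*)| = C(16,12) = 16! / (12! * 4!) = 1820.

1820


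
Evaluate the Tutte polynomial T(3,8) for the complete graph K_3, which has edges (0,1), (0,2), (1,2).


T(K_3; x,y) = x^2 + x + y.
T(3,8) = 9 + 3 + 8 = 20.

20


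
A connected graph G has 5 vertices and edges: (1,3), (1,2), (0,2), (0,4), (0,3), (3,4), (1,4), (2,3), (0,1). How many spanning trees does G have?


By Kirchhoff's matrix tree theorem, the number of spanning trees equals
the determinant of any cofactor of the Laplacian matrix L.
G has 5 vertices and 9 edges.
Computing the (4 x 4) cofactor determinant gives 75.

75


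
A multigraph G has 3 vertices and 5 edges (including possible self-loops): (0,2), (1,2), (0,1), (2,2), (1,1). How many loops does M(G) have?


In a graphic matroid, a loop is a self-loop edge (u,u) with rank 0.
Examining all 5 edges for self-loops...
Self-loops found: (2,2), (1,1)
Number of loops = 2.

2


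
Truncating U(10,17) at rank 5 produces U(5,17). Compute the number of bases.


Truncating U(10,17) to rank 5 gives U(5,17).
Bases of U(5,17) are all 5-element subsets of 17 elements.
Number of bases = C(17,5) = 17! / (5! * 12!) = 6188.

6188


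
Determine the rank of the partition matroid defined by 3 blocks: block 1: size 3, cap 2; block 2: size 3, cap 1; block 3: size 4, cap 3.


Rank of a partition matroid = sum of min(|Si|, ci) for each block.
= min(3,2) + min(3,1) + min(4,3)
= 2 + 1 + 3
= 6.

6


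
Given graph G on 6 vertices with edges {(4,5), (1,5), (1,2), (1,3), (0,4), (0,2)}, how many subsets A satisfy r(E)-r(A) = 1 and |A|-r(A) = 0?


R(x,y) = sum over A in 2^E of x^(r(E)-r(A)) * y^(|A|-r(A)).
G has 6 vertices, 6 edges. r(E) = 5.
Enumerate all 2^6 = 64 subsets.
Count subsets with r(E)-r(A)=1 and |A|-r(A)=0: 15.

15


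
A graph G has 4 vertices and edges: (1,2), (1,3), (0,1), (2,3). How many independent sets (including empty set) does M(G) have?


An independent set in a graphic matroid is an acyclic edge subset.
G has 4 vertices and 4 edges.
Enumerate all 2^4 = 16 subsets, checking for acyclicity.
Total independent sets = 14.

14


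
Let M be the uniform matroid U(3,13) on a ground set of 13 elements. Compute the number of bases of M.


Bases of U(3,13) are all 3-element subsets of the 13-element ground set.
Number of bases = C(13,3).
C(13,3) = (13 * 12 * 11) / (1 * 2 * 3) = 286.

286


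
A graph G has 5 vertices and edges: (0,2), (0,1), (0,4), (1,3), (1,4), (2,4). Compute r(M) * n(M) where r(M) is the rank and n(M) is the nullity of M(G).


r(M) = |V| - c = 5 - 1 = 4.
nullity = |E| - r(M) = 6 - 4 = 2.
Product = 4 * 2 = 8.

8


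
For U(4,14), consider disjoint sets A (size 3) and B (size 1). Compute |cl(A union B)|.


|A union B| = 3 + 1 = 4 (disjoint).
In U(4,14), cl(S) = S if |S| < 4, else cl(S) = E.
Since 4 >= 4, cl(A union B) = E.
|cl(A union B)| = 14.

14


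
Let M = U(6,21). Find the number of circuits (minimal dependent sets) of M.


In U(6,21), circuits are the (7)-element subsets.
Any set of 7 elements is dependent, and removing any one element gives
an independent set of size 6, so it is a minimal dependent set.
Number of circuits = C(21,7) = 116280.

116280


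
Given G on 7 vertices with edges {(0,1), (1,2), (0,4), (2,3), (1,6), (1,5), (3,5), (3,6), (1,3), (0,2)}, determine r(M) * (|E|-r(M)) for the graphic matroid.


r(M) = |V| - c = 7 - 1 = 6.
nullity = |E| - r(M) = 10 - 6 = 4.
Product = 6 * 4 = 24.

24


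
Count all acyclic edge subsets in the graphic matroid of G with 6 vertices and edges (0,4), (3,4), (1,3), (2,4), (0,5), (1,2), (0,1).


An independent set in a graphic matroid is an acyclic edge subset.
G has 6 vertices and 7 edges.
Enumerate all 2^7 = 128 subsets, checking for acyclicity.
Total independent sets = 108.

108


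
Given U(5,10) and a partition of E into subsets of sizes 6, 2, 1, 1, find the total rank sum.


r(Ai) = min(|Ai|, 5) for each part.
Sum = min(6,5) + min(2,5) + min(1,5) + min(1,5)
    = 5 + 2 + 1 + 1
    = 9.

9


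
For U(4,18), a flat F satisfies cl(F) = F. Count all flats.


Flats of U(4,18): every subset of size < 4 is a flat, plus E itself.
Count = (18 choose 0) + (18 choose 1) + (18 choose 2) + (18 choose 3) + 1
     = 1 + 18 + 153 + 816 + 1
     = 989.

989


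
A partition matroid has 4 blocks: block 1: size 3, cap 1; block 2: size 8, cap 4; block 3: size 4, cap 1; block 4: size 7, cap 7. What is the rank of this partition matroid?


Rank of a partition matroid = sum of min(|Si|, ci) for each block.
= min(3,1) + min(8,4) + min(4,1) + min(7,7)
= 1 + 4 + 1 + 7
= 13.

13


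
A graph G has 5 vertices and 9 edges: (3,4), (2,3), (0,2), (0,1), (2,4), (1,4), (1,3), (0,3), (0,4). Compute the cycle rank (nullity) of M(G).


Cycle rank (nullity) = |E| - r(M) = |E| - (|V| - c).
|E| = 9, |V| = 5, c = 1.
Nullity = 9 - (5 - 1) = 9 - 4 = 5.

5


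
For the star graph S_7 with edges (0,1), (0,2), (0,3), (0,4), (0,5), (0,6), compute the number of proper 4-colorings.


P(tree, k) = k * (k-1)^(6) for any tree on 7 vertices.
P(4) = 4 * 3^6 = 4 * 729 = 2916.

2916


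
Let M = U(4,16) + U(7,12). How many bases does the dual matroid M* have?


(M1+M2)* = M1* + M2*.
M1* = U(12,16), bases: C(16,12) = 1820.
M2* = U(5,12), bases: C(12,5) = 792.
|B(M*)| = 1820 * 792 = 1441440.

1441440


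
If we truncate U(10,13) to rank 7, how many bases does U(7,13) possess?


Truncating U(10,13) to rank 7 gives U(7,13).
Bases of U(7,13) are all 7-element subsets of 13 elements.
Number of bases = C(13,7) = 13! / (7! * 6!) = 1716.

1716


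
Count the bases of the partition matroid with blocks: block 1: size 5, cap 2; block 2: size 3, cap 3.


A basis picks exactly ci elements from block i.
Number of bases = product of C(|Si|, ci).
= C(5,2) * C(3,3)
= 10 * 1
= 10.

10


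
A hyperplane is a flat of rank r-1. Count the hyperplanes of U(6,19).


Hyperplanes of U(6,19) are flats of rank 5.
In a uniform matroid, these are exactly the (5)-element subsets.
Count = C(19,5) = 11628.

11628


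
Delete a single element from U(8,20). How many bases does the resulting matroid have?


Deleting e from U(8,20) gives U(8,19) since n > r.
Bases of U(8,19) = C(19,8) = 75582.

75582


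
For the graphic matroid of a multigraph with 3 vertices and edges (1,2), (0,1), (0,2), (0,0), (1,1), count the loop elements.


In a graphic matroid, a loop is a self-loop edge (u,u) with rank 0.
Examining all 5 edges for self-loops...
Self-loops found: (0,0), (1,1)
Number of loops = 2.

2


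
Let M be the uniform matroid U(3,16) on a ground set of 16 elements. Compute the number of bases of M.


Bases of U(3,16) are all 3-element subsets of the 16-element ground set.
Number of bases = C(16,3).
(16 choose 3) = 560.

560


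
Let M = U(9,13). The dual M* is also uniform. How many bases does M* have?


The dual of U(r,n) is U(n-r, n) = U(4,13).
Bases of U(4,13) are all (4)-element subsets.
|B(M*)| = C(13,4) = (13 * 12 * 11 * 10) / (1 * 2 * 3 * 4) = 715.

715


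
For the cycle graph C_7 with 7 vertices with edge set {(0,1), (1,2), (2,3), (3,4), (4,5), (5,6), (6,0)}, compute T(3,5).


T(C_7; x,y) = x + x^2 + ... + x^(6) + y.
T(3,5) = 3^1 + 3^2 + 3^3 + 3^4 + 3^5 + 3^6 + 5
= 3 + 9 + 27 + 81 + 243 + 729 + 5
= 1097.

1097


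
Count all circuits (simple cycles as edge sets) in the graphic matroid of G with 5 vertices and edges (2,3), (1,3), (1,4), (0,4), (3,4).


A circuit in a graphic matroid = edge set of a simple cycle.
G has 5 vertices and 5 edges.
Enumerating all minimal edge subsets forming cycles...
Total circuits found: 1.

1


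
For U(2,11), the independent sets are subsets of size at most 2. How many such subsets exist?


Independent sets of U(2,11) are all subsets of size <= 2.
Count = C(11,0) + C(11,1) + C(11,2)
     = 1 + 11 + 55
     = 67.

67


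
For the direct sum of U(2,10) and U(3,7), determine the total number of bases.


Bases of a direct sum M1 + M2: |B| = |B(M1)| * |B(M2)|.
|B(U(2,10))| = C(10,2) = 45.
|B(U(3,7))| = C(7,3) = 35.
Total bases = 45 * 35 = 1575.

1575


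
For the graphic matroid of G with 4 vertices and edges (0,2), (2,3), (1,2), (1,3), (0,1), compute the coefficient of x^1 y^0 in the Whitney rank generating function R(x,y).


R(x,y) = sum over A in 2^E of x^(r(E)-r(A)) * y^(|A|-r(A)).
G has 4 vertices, 5 edges. r(E) = 3.
Enumerate all 2^5 = 32 subsets.
Count subsets with r(E)-r(A)=1 and |A|-r(A)=0: 10.

10


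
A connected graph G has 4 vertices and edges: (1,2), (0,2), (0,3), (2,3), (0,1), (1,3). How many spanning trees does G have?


By Kirchhoff's matrix tree theorem, the number of spanning trees equals
the determinant of any cofactor of the Laplacian matrix L.
G has 4 vertices and 6 edges.
Computing the (3 x 3) cofactor determinant gives 16.

16


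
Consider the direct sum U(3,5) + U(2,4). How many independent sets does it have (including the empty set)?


For a direct sum, |I(M1+M2)| = |I(M1)| * |I(M2)|.
|I(U(3,5))| = sum C(5,k) for k=0..3 = 26.
|I(U(2,4))| = sum C(4,k) for k=0..2 = 11.
Total = 26 * 11 = 286.

286


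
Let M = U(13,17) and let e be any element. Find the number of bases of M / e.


Contracting e from U(13,17) gives U(12,16).
Bases of U(12,16) = C(16,12) = 1820.

1820


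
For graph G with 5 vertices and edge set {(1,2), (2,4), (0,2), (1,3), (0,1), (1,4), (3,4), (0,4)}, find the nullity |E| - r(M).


Cycle rank (nullity) = |E| - r(M) = |E| - (|V| - c).
|E| = 8, |V| = 5, c = 1.
Nullity = 8 - (5 - 1) = 8 - 4 = 4.

4


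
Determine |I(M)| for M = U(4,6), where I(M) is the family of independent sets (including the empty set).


Independent sets of U(4,6) are all subsets of size <= 4.
Count = C(6,0) + C(6,1) + C(6,2) + C(6,3) + C(6,4)
     = 1 + 6 + 15 + 20 + 15
     = 57.

57


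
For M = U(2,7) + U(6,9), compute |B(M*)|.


(M1+M2)* = M1* + M2*.
M1* = U(5,7), bases: C(7,5) = 21.
M2* = U(3,9), bases: C(9,3) = 84.
|B(M*)| = 21 * 84 = 1764.

1764


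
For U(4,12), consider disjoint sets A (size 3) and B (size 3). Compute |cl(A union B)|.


|A union B| = 3 + 3 = 6 (disjoint).
In U(4,12), cl(S) = S if |S| < 4, else cl(S) = E.
Since 6 >= 4, cl(A union B) = E.
|cl(A union B)| = 12.

12


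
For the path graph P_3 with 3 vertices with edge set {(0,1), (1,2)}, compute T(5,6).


A path on 3 vertices is a tree with 2 edges.
T(x,y) = x^(2) for any tree.
T(5,6) = 5^2 = 25.

25


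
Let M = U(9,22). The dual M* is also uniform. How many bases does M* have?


The dual of U(r,n) is U(n-r, n) = U(13,22).
Bases of U(13,22) are all (13)-element subsets.
|B(M*)| = C(22,13) = 497420.

497420


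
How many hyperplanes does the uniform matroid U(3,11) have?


Hyperplanes of U(3,11) are flats of rank 2.
In a uniform matroid, these are exactly the (2)-element subsets.
Count = C(11,2) = (11 * 10) / (1 * 2) = 55.

55


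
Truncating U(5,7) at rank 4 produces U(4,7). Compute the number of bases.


Truncating U(5,7) to rank 4 gives U(4,7).
Bases of U(4,7) are all 4-element subsets of 7 elements.
Number of bases = C(7,4) = (7 * 6 * 5 * 4) / (1 * 2 * 3 * 4) = 35.

35


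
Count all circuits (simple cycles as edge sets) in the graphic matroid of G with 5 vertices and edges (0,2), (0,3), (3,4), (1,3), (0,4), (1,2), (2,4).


A circuit in a graphic matroid = edge set of a simple cycle.
G has 5 vertices and 7 edges.
Enumerating all minimal edge subsets forming cycles...
Total circuits found: 7.

7


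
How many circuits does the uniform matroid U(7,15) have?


In U(7,15), circuits are the (8)-element subsets.
Any set of 8 elements is dependent, and removing any one element gives
an independent set of size 7, so it is a minimal dependent set.
Number of circuits = C(15,8) = 15! / (8! * 7!) = 6435.

6435


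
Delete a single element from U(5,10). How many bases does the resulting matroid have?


Deleting e from U(5,10) gives U(5,9) since n > r.
Bases of U(5,9) = C(9,5) = 126.

126


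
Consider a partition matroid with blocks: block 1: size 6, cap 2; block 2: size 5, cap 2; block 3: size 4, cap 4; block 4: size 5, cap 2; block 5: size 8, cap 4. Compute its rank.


Rank of a partition matroid = sum of min(|Si|, ci) for each block.
= min(6,2) + min(5,2) + min(4,4) + min(5,2) + min(8,4)
= 2 + 2 + 4 + 2 + 4
= 14.

14


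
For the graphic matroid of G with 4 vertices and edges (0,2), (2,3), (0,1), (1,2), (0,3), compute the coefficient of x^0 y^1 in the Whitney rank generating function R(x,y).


R(x,y) = sum over A in 2^E of x^(r(E)-r(A)) * y^(|A|-r(A)).
G has 4 vertices, 5 edges. r(E) = 3.
Enumerate all 2^5 = 32 subsets.
Count subsets with r(E)-r(A)=0 and |A|-r(A)=1: 5.

5


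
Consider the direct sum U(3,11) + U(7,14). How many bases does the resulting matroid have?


Bases of a direct sum M1 + M2: |B| = |B(M1)| * |B(M2)|.
|B(U(3,11))| = C(11,3) = 165.
|B(U(7,14))| = C(14,7) = 3432.
Total bases = 165 * 3432 = 566280.

566280


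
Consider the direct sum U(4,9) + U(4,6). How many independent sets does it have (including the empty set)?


For a direct sum, |I(M1+M2)| = |I(M1)| * |I(M2)|.
|I(U(4,9))| = sum C(9,k) for k=0..4 = 256.
|I(U(4,6))| = sum C(6,k) for k=0..4 = 57.
Total = 256 * 57 = 14592.

14592


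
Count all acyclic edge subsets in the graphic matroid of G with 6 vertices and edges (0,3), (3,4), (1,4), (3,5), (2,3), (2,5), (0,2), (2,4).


An independent set in a graphic matroid is an acyclic edge subset.
G has 6 vertices and 8 edges.
Enumerate all 2^8 = 256 subsets, checking for acyclicity.
Total independent sets = 162.

162


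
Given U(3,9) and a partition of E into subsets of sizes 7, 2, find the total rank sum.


r(Ai) = min(|Ai|, 3) for each part.
Sum = min(7,3) + min(2,3)
    = 3 + 2
    = 5.

5


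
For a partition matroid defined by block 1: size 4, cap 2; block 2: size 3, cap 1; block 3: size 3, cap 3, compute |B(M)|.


A basis picks exactly ci elements from block i.
Number of bases = product of C(|Si|, ci).
= C(4,2) * C(3,1) * C(3,3)
= 6 * 3 * 1
= 18.

18


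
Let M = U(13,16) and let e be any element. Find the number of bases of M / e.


Contracting e from U(13,16) gives U(12,15).
Bases of U(12,15) = (15 choose 12) = 455.

455


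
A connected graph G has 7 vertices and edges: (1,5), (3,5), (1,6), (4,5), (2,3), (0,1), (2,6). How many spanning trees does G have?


By Kirchhoff's matrix tree theorem, the number of spanning trees equals
the determinant of any cofactor of the Laplacian matrix L.
G has 7 vertices and 7 edges.
Computing the (6 x 6) cofactor determinant gives 5.

5


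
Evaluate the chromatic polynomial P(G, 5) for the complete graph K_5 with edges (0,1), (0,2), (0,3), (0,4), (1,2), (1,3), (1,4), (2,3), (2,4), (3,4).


P(K_5, k) = k(k-1)(k-2)...(k-4).
P(5) = (5) * (4) * (3) * (2) * (1) = 120.

120


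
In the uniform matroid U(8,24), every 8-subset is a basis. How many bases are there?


Bases of U(8,24) are all 8-element subsets of the 24-element ground set.
Number of bases = C(24,8).
C(24,8) = 735471.

735471


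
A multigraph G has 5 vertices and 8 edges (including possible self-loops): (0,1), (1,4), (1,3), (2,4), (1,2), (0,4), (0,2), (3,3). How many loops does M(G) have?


In a graphic matroid, a loop is a self-loop edge (u,u) with rank 0.
Examining all 8 edges for self-loops...
Self-loops found: (3,3)
Number of loops = 1.

1


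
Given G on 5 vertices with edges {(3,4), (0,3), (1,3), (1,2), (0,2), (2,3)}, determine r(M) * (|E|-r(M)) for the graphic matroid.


r(M) = |V| - c = 5 - 1 = 4.
nullity = |E| - r(M) = 6 - 4 = 2.
Product = 4 * 2 = 8.

8


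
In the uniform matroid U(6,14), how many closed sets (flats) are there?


Flats of U(6,14): every subset of size < 6 is a flat, plus E itself.
Count = (14 choose 0) + (14 choose 1) + (14 choose 2) + (14 choose 3) + (14 choose 4) + (14 choose 5) + 1
     = 1 + 14 + 91 + 364 + 1001 + 2002 + 1
     = 3474.

3474


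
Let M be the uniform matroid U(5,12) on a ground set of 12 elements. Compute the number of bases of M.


Bases of U(5,12) are all 5-element subsets of the 12-element ground set.
Number of bases = C(12,5).
(12 choose 5) = 792.

792


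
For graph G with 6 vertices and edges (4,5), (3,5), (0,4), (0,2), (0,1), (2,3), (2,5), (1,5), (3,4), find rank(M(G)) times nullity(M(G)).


r(M) = |V| - c = 6 - 1 = 5.
nullity = |E| - r(M) = 9 - 5 = 4.
Product = 5 * 4 = 20.

20


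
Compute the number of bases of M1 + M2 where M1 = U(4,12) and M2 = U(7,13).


Bases of a direct sum M1 + M2: |B| = |B(M1)| * |B(M2)|.
|B(U(4,12))| = C(12,4) = 495.
|B(U(7,13))| = C(13,7) = 1716.
Total bases = 495 * 1716 = 849420.

849420


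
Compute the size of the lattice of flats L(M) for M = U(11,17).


Flats of U(11,17): every subset of size < 11 is a flat, plus E itself.
Count = (17 choose 0) + (17 choose 1) + (17 choose 2) + (17 choose 3) + (17 choose 4) + (17 choose 5) + (17 choose 6) + (17 choose 7) + (17 choose 8) + (17 choose 9) + (17 choose 10) + 1
     = 1 + 17 + 136 + 680 + 2380 + 6188 + 12376 + 19448 + 24310 + 24310 + 19448 + 1
     = 109295.

109295


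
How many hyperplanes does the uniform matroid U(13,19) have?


Hyperplanes of U(13,19) are flats of rank 12.
In a uniform matroid, these are exactly the (12)-element subsets.
Count = C(19,12) = 19! / (12! * 7!) = 50388.

50388


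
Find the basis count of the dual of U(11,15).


The dual of U(r,n) is U(n-r, n) = U(4,15).
Bases of U(4,15) are all (4)-element subsets.
|B(M*)| = C(15,4) = 15! / (4! * 11!) = 1365.

1365


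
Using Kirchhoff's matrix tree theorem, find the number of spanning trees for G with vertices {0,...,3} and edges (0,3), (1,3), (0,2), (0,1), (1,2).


By Kirchhoff's matrix tree theorem, the number of spanning trees equals
the determinant of any cofactor of the Laplacian matrix L.
G has 4 vertices and 5 edges.
Computing the (3 x 3) cofactor determinant gives 8.

8


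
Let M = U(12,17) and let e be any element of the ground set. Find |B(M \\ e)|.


Deleting e from U(12,17) gives U(12,16) since n > r.
Bases of U(12,16) = (16 choose 12) = 1820.

1820


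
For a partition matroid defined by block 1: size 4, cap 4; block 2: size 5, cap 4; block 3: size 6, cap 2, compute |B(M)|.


A basis picks exactly ci elements from block i.
Number of bases = product of C(|Si|, ci).
= C(4,4) * C(5,4) * C(6,2)
= 1 * 5 * 15
= 75.

75


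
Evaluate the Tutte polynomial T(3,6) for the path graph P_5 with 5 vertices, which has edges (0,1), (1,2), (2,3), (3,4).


A path on 5 vertices is a tree with 4 edges.
T(x,y) = x^(4) for any tree.
T(3,6) = 3^4 = 81.

81


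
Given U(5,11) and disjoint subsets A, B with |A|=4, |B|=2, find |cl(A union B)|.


|A union B| = 4 + 2 = 6 (disjoint).
In U(5,11), cl(S) = S if |S| < 5, else cl(S) = E.
Since 6 >= 5, cl(A union B) = E.
|cl(A union B)| = 11.

11


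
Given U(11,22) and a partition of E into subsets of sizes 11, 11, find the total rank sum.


r(Ai) = min(|Ai|, 11) for each part.
Sum = min(11,11) + min(11,11)
    = 11 + 11
    = 22.

22


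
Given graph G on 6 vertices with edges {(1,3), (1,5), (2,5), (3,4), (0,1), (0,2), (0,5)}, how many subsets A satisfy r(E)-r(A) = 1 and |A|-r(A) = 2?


R(x,y) = sum over A in 2^E of x^(r(E)-r(A)) * y^(|A|-r(A)).
G has 6 vertices, 7 edges. r(E) = 5.
Enumerate all 2^7 = 128 subsets.
Count subsets with r(E)-r(A)=1 and |A|-r(A)=2: 2.

2


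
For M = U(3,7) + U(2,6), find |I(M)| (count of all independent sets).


For a direct sum, |I(M1+M2)| = |I(M1)| * |I(M2)|.
|I(U(3,7))| = sum C(7,k) for k=0..3 = 64.
|I(U(2,6))| = sum C(6,k) for k=0..2 = 22.
Total = 64 * 22 = 1408.

1408


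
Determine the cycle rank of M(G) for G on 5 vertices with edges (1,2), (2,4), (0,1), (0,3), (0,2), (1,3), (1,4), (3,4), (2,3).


Cycle rank (nullity) = |E| - r(M) = |E| - (|V| - c).
|E| = 9, |V| = 5, c = 1.
Nullity = 9 - (5 - 1) = 9 - 4 = 5.

5


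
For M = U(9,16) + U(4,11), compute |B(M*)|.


(M1+M2)* = M1* + M2*.
M1* = U(7,16), bases: C(16,7) = 11440.
M2* = U(7,11), bases: C(11,7) = 330.
|B(M*)| = 11440 * 330 = 3775200.

3775200


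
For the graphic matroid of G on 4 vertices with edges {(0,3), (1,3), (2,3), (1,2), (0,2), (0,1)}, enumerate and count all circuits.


A circuit in a graphic matroid = edge set of a simple cycle.
G has 4 vertices and 6 edges.
Enumerating all minimal edge subsets forming cycles...
Total circuits found: 7.

7


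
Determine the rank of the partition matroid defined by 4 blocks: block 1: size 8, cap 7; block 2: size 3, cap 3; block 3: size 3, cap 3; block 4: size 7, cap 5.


Rank of a partition matroid = sum of min(|Si|, ci) for each block.
= min(8,7) + min(3,3) + min(3,3) + min(7,5)
= 7 + 3 + 3 + 5
= 18.

18


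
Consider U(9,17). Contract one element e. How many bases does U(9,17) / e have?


Contracting e from U(9,17) gives U(8,16).
Bases of U(8,16) = C(16,8) = 12870.

12870


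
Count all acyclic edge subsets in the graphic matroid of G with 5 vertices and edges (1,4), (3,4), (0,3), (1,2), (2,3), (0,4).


An independent set in a graphic matroid is an acyclic edge subset.
G has 5 vertices and 6 edges.
Enumerate all 2^6 = 64 subsets, checking for acyclicity.
Total independent sets = 52.

52


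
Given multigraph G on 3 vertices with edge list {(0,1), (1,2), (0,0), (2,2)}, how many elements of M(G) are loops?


In a graphic matroid, a loop is a self-loop edge (u,u) with rank 0.
Examining all 4 edges for self-loops...
Self-loops found: (0,0), (2,2)
Number of loops = 2.

2


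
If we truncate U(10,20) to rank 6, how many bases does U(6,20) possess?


Truncating U(10,20) to rank 6 gives U(6,20).
Bases of U(6,20) are all 6-element subsets of 20 elements.
Number of bases = C(20,6) = 20! / (6! * 14!) = 38760.

38760


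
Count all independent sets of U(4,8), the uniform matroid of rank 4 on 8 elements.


Independent sets of U(4,8) are all subsets of size <= 4.
Count = C(8,0) + C(8,1) + C(8,2) + C(8,3) + C(8,4)
     = 1 + 8 + 28 + 56 + 70
     = 163.

163


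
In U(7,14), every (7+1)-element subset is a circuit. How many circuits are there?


In U(7,14), circuits are the (8)-element subsets.
Any set of 8 elements is dependent, and removing any one element gives
an independent set of size 7, so it is a minimal dependent set.
Number of circuits = (14 choose 8) = 3003.

3003


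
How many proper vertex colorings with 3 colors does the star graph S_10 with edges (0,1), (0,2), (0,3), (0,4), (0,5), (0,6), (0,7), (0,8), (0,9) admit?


P(tree, k) = k * (k-1)^(9) for any tree on 10 vertices.
P(3) = 3 * 2^9 = 3 * 512 = 1536.

1536
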